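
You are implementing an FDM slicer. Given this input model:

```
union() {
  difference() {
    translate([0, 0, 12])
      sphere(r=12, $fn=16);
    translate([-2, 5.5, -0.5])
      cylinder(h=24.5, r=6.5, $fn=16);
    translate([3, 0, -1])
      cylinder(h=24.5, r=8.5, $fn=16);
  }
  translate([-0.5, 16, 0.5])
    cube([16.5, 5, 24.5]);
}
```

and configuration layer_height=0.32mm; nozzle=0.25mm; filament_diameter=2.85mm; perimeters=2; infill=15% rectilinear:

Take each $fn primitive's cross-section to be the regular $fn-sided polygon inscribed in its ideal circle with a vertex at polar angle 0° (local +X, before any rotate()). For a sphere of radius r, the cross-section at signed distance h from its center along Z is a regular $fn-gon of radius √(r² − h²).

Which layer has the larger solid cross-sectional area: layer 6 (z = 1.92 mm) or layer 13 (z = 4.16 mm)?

Layer 6 (z = 1.92): the r=12 sphere slices to a regular 16-gon of circumradius 6.511 (√(r²−h²) with h=10.08 from center) (area = (16/2)·6.511²·sin(360°/16) = 129.79 mm²); the r=6.5 cylinder at (-2, 5.5) gives a regular 16-gon of circumradius 6.5 (constant along its height) (area = (16/2)·6.500²·sin(360°/16) = 129.35 mm²); the r=8.5 cylinder at (3, 0) contributes a regular 16-gon of circumradius 8.5 (area = (16/2)·8.500²·sin(360°/16) = 221.19 mm²); After the difference (first − rest): starting from the r=12 sphere (129.79 mm²), the r=6.5 cylinder at (-2, 5.5) partially overlaps it — only the 57.02 mm² overlap (of its 129.35 mm²) is removed, clipping the outline; the r=8.5 cylinder at (3, 0) partially overlaps it — only the 68.02 mm² overlap (of its 221.19 mm²) is removed, clipping the outline — area = 4.75 mm²; the cube at (-0.5, 16) (footprint 16.5×5) is included at this height (area 82.50 mm²); Combining (union): the 2 present regions are separate (no shared area or edge), so areas and boundary lengths simply add and each stays a separate island — area = 87.25 mm². So its area = 87.25 mm². Layer 13 (z = 4.16): the r=12 sphere slices to a regular 16-gon of circumradius 9.085 (√(r²−h²) with h=7.84 from center) (area = (16/2)·9.085²·sin(360°/16) = 252.68 mm²); the r=6.5 cylinder at (-2, 5.5) gives a regular 16-gon of circumradius 6.5 (constant along its height) (area = (16/2)·6.500²·sin(360°/16) = 129.35 mm²); the cylinder at (3, 0): section is a regular 16-gon, circumradius r=8.5 (area = (16/2)·8.500²·sin(360°/16) = 221.19 mm²); Taking the first minus the rest: starting from the r=12 sphere (252.68 mm²), the r=6.5 cylinder at (-2, 5.5) partially overlaps it — only the 93.93 mm² overlap (of its 129.35 mm²) is removed, clipping the outline; the r=8.5 cylinder at (3, 0) partially overlaps it — only the 118.59 mm² overlap (of its 221.19 mm²) is removed, clipping the outline — area = 40.16 mm²; the cube at (-0.5, 16) is present — its section is the full 16.5×5 rectangle (area 82.50 mm²); Combining (union): the 2 present regions are separate (no shared area or edge), so areas and boundary lengths simply add and each stays a separate island — area = 122.66 mm². So its area = 122.66 mm². Layer 13 is larger (122.66 vs 87.25 mm²).

layer 13 (z = 4.16 mm)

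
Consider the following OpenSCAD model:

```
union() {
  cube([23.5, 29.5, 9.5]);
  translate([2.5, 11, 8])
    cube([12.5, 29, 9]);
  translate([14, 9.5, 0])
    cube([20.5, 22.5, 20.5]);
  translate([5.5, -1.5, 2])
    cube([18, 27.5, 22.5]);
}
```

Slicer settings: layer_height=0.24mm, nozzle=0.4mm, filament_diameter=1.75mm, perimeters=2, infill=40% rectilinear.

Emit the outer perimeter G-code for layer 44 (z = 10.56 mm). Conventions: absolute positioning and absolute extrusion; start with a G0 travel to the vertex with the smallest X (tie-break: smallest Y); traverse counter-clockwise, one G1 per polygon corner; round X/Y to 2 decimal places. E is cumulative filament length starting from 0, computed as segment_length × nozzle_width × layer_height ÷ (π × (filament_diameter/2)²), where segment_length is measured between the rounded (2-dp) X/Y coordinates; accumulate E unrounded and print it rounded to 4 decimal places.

At z = 10.56 mm: the cube is absent (z outside [0, 9.5]); the 12.5×29 cube at (2.5, 11) contributes its full rectangle; the 20.5×22.5 cube at (14, 9.5) contributes its full rectangle; the cube at (5.5, -1.5) is present — its section is the full 18×27.5 rectangle; Combining (union): the regions partially overlap (shared area 305.25 mm²), so overlapping operands fuse into one piece — 1 connected region. The outline is a single polygon with 10 vertices. Extrusion per mm of travel: 0.4 × 0.24 / (π × 0.875²) = 0.039912. Accumulating E over each segment gives final E = 5.8671.

G0 X2.50 Y11.00 Z10.56
G1 X5.50 Y11.00 E0.1197
G1 X5.50 Y-1.50 E0.6186
G1 X23.50 Y-1.50 E1.3371
G1 X23.50 Y9.50 E1.7761
G1 X34.50 Y9.50 E2.2151
G1 X34.50 Y32.00 E3.1131
G1 X15.00 Y32.00 E3.8914
G1 X15.00 Y40.00 E4.2107
G1 X2.50 Y40.00 E4.7096
G1 X2.50 Y11.00 E5.8671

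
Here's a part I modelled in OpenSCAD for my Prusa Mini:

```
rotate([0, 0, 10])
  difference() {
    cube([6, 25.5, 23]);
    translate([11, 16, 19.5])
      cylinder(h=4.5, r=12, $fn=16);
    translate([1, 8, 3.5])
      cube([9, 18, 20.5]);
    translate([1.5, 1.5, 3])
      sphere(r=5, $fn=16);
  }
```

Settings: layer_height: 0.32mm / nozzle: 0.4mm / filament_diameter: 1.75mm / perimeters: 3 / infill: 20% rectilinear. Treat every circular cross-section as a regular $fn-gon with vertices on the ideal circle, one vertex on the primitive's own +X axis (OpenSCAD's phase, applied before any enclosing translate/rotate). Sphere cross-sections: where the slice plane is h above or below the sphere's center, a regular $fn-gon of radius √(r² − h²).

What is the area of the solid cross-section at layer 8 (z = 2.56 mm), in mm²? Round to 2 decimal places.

118.33 mm²

At z = 2.56 mm: the 6×25.5 cube contributes its full rectangle (area 153.00 mm²); the cylinder at (11, 16) is not intersected at this z (z outside [19.5, 24]); the cube at (1, 8) is absent (z outside [3.5, 24]); the r=5 sphere at (1.5, 1.5) contributes a regular 16-gon of circumradius √(5²−0.44²) = 4.981 (area = (16/2)·4.981²·sin(360°/16) = 75.94 mm²); After the difference (first − rest): starting from the 6×25.5 cube (153.00 mm²), the r=5 sphere at (1.5, 1.5) partially overlaps it — only the 34.67 mm² overlap (of its 75.94 mm²) is removed, clipping the outline — area = 118.33 mm²; (whole slice rotated 10° about Z — lengths, areas and connectivity unchanged). Overall, the cross-section is a single solid region. Net area = 118.33 mm².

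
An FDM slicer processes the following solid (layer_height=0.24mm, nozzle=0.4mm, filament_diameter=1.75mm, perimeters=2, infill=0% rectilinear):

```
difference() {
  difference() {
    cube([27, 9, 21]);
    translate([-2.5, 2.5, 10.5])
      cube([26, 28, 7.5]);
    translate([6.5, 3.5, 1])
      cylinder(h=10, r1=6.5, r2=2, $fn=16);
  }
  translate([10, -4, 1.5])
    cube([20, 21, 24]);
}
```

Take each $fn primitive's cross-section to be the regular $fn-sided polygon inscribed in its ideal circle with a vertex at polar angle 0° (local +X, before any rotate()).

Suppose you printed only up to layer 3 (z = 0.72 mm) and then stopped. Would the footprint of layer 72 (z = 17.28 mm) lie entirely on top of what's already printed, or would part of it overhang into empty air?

Compare the two slices. At z = 0.72: the 27×9 cube contributes its full rectangle (area 243.00 mm²); the cube at (-2.5, 2.5) is absent (z outside [10.5, 18]); the cone at (6.5, 3.5) is absent (z outside [1, 11]); Subtracting the remaining from the first: none of the subtracted shapes is present at this height, so the 27×9 cube is unchanged — area = 243.00 mm²; the cube at (10, -4) is not intersected at this z (z outside [1.5, 25.5]); Subtracting the remaining from the first: none of the subtracted shapes is present at this height, so the result so far is unchanged — area = 243.00 mm². At z = 17.28: the cube is present — its section is the full 27×9 rectangle (area 243.00 mm²); the cube at (-2.5, 2.5) is present — its section is the full 26×28 rectangle (area 728.00 mm²); the cone at (6.5, 3.5) is not intersected at this z (z outside [1, 11]); Subtracting the remaining from the first: starting from the 27×9 cube (243.00 mm²), the 26×28 cube at (-2.5, 2.5) partially overlaps it — only the 152.75 mm² overlap (of its 728.00 mm²) is removed, clipping the outline — area = 90.25 mm²; the cube at (10, -4) is present — its section is the full 20×21 rectangle (area 420.00 mm²); Taking the first minus the rest: starting from the result so far (90.25 mm²), the 20×21 cube at (10, -4) partially overlaps it — only the 65.25 mm² overlap (of its 420.00 mm²) is removed, clipping the outline — area = 25.00 mm². Checking containment: the cross-section at z = 17.28 is a subset of the cross-section at z = 0.72.

entirely on top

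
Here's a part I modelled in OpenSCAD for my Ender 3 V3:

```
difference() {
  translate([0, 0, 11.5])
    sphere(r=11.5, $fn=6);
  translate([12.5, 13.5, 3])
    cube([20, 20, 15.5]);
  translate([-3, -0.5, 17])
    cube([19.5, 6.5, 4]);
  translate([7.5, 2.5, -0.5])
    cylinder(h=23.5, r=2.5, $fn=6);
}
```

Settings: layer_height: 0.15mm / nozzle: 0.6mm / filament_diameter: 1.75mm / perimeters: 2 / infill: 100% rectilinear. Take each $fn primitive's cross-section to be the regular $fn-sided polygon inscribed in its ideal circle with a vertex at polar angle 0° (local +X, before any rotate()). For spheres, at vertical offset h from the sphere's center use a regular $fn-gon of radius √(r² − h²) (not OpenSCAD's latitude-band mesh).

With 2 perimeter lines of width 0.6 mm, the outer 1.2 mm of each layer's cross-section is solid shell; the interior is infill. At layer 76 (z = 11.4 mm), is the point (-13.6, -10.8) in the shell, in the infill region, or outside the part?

outside

At z = 11.4 mm: the r=11.5 sphere slices to a regular 6-gon of circumradius 11.500 (√(r²−h²) with h=0.1 from center); the cube at (12.5, 13.5) is present — its section is the full 20×20 rectangle; the cube at (-3, -0.5) is absent (z outside [17, 21]); the cylinder at (7.5, 2.5): section is a regular 6-gon, circumradius r=2.5; Taking the first minus the rest: starting from the r=11.5 sphere, the 20×20 cube at (12.5, 13.5) misses the remaining region (no effect); the r=2.5 cylinder at (7.5, 2.5) lies wholly inside it (removes its full 16.24 mm² and its 15.00 mm outline becomes a hole wall) — 1 connected region with 1 hole. Overall, the cross-section is one region with 1 hole. The nearest boundary edge runs (-5.75, -9.96)→(-11.50, 0.00); distance from the point to it = 7.22 mm. The point is not inside any of the regions above, so it lies outside the cross-section (7.22 mm from the nearest boundary).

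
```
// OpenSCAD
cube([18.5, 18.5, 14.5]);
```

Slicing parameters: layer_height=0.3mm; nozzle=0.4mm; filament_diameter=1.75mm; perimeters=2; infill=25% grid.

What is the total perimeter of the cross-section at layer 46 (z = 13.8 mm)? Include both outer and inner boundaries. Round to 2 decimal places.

At z = 13.8 mm: the cube (footprint 18.5×18.5) is included at this height (perimeter 74.00 mm). Overall, the cross-section is a single solid region. Total boundary length (outer) = 74.00 mm.

74.00 mm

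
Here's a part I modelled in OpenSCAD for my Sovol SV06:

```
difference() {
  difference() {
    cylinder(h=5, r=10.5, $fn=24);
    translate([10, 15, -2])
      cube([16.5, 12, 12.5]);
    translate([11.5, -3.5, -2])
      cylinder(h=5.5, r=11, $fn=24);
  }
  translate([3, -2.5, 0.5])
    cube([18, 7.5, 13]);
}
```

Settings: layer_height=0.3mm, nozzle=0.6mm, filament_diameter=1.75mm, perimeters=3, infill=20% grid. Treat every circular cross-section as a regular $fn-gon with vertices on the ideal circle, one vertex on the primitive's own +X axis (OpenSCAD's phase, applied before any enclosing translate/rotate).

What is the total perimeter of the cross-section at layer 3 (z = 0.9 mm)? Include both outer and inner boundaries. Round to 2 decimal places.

66.36 mm

At z = 0.9 mm: the cylinder: section is a regular 24-gon, circumradius r=10.5 (perimeter = 2·24·10.500·sin(180°/24) = 65.79 mm); the 16.5×12 cube at (10, 15) contributes its full rectangle (perimeter 57.00 mm); the r=11 cylinder at (11.5, -3.5) contributes a regular 24-gon of circumradius 11 (perimeter = 2·24·11.000·sin(180°/24) = 68.92 mm); Taking the first minus the rest: starting from the r=10.5 cylinder, the 16.5×12 cube at (10, 15) misses the remaining region (no effect); the r=11 cylinder at (11.5, -3.5) partially overlaps it — only the 116.12 mm² overlap (of its 375.81 mm²) is removed, clipping the outline — boundary = 65.41 mm; the cube at (3, -2.5) is present — its section is the full 18×7.5 rectangle (perimeter 51.00 mm); Subtracting the remaining from the first: starting from that combined region, the 18×7.5 cube at (3, -2.5) partially overlaps it — only the 1.20 mm² overlap (of its 135.00 mm²) is removed, clipping the outline — boundary = 66.36 mm. Overall, the cross-section is a single solid region. Total boundary length (outer) = 66.36 mm.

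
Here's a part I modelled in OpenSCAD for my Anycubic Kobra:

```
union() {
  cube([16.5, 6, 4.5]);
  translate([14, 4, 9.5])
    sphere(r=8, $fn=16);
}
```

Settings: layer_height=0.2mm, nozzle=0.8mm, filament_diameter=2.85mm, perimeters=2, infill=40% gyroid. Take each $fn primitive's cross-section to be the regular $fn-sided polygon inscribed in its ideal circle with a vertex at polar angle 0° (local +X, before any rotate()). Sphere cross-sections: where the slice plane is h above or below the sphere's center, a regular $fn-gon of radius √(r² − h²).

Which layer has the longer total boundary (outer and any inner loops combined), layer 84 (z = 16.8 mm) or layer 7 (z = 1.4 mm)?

layer 7 (z = 1.4 mm)

Layer 84 (z = 16.8): the cube does not reach this height (z outside [0, 4.5]); the r=8 sphere at (14, 4) contributes a regular 16-gon of circumradius √(8²−7.3²) = 3.273 (perimeter = 2·16·3.273·sin(180°/16) = 20.43 mm); Merging all regions: only the r=8 sphere at (14, 4) is present, so the union is just that shape — boundary = 20.43 mm. So its perimeter = 20.43 mm. Layer 7 (z = 1.4): the 16.5×6 cube contributes its full rectangle (perimeter 45.00 mm); the sphere at (14, 4) does not reach this height (|z−center|=8.100 > r=8); Combining (union): only the 16.5×6 cube is present, so the union is just that shape — boundary = 45.00 mm. So its perimeter = 45.00 mm. Layer 7 is larger (45.00 vs 20.43 mm).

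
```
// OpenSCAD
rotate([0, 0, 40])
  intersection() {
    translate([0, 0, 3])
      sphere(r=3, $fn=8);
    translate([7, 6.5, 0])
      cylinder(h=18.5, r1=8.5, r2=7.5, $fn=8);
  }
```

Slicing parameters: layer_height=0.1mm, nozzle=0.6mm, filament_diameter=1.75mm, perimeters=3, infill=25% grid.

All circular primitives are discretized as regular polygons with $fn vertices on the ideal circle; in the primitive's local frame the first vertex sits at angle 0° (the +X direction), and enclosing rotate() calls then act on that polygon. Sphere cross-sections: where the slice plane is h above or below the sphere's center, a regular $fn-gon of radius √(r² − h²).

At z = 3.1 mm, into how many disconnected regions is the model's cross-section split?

At z = 3.1 mm: the r=3 sphere slices to a regular 8-gon of circumradius 2.998 (√(r²−h²) with h=0.1 from center); the cone at (7, 6.5) contributes a regular 8-gon of circumradius 8.332 (interpolated between r1=8.5 and r2=7.5 at t=0.168); After intersecting: the cone at (7, 6.5) partially overlaps the r=3 sphere; clipping to the common part keeps 3.81 mm² — 1 connected region; (rotated 40° about Z; rotation is an isometry so areas/perimeters/island counts are preserved). The result has 1 disconnected region.

1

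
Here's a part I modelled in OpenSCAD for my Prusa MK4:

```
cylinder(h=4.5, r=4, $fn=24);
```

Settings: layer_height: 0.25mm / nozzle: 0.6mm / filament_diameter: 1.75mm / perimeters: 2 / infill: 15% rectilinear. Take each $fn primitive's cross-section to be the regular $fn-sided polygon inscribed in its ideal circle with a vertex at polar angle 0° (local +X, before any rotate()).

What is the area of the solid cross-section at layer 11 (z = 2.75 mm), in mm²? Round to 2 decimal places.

At z = 2.75 mm: the r=4 cylinder contributes a regular 24-gon of circumradius 4 (area = (24/2)·4.000²·sin(360°/24) = 49.69 mm²). Overall, the cross-section is a single solid region. Net area = 49.69 mm².

49.69 mm²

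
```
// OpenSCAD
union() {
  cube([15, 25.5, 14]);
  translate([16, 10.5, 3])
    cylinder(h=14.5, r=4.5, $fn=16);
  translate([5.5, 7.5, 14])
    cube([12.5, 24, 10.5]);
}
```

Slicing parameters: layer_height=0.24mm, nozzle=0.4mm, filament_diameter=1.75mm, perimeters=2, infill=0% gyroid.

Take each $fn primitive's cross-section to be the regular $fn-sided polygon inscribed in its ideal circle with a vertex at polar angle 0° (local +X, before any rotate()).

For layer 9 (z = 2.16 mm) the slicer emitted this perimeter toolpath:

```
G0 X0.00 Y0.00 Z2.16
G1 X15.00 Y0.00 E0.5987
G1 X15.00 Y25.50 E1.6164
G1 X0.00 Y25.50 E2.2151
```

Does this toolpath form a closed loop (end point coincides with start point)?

Start point (G0): (0.00, 0.00). End point (last G1): the path does not return to the start — open.

no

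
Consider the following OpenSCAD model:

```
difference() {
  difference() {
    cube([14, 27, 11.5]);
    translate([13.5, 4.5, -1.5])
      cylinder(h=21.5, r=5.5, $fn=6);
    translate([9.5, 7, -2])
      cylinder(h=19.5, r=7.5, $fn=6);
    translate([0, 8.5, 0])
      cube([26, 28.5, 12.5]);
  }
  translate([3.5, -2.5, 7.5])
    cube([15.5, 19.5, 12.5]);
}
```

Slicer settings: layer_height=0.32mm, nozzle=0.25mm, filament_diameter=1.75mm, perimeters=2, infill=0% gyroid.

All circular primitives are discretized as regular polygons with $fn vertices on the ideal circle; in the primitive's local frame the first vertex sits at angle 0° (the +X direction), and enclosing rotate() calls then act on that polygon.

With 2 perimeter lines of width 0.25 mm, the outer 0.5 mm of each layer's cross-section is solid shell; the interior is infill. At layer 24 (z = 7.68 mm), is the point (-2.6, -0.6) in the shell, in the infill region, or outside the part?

At z = 7.68 mm: the cube is present — its section is the full 14×27 rectangle; the r=5.5 cylinder at (13.5, 4.5) gives a regular 6-gon of circumradius 5.5 (constant along its height); the r=7.5 cylinder at (9.5, 7) contributes a regular 6-gon of circumradius 7.5; the cube at (0, 8.5) is present — its section is the full 26×28.5 rectangle; Subtracting the remaining from the first: starting from the 14×27 cube, the r=5.5 cylinder at (13.5, 4.5) partially overlaps it — only the 43.18 mm² overlap (of its 78.59 mm²) is removed, clipping the outline; the r=7.5 cylinder at (9.5, 7) partially overlaps it — only the 89.65 mm² overlap (of its 146.14 mm²) is removed, clipping the outline; the 26×28.5 cube at (0, 8.5) partially overlaps it — only the 211.07 mm² overlap (of its 741.00 mm²) is removed, clipping the outline — 1 connected region; the cube at (3.5, -2.5) (footprint 15.5×19.5) is included at this height; Subtracting the remaining from the first: starting from that combined region, the 15.5×19.5 cube at (3.5, -2.5) partially overlaps it — only the 7.89 mm² overlap (of its 302.25 mm²) is removed, clipping the outline — 1 connected region. Overall, the cross-section is a single solid region. The nearest boundary edge runs (3.50, 0.00)→(0.00, 0.00); distance from the point to it = 2.67 mm. The point is not inside any of the regions above, so it lies outside the cross-section (2.67 mm from the nearest boundary).

outside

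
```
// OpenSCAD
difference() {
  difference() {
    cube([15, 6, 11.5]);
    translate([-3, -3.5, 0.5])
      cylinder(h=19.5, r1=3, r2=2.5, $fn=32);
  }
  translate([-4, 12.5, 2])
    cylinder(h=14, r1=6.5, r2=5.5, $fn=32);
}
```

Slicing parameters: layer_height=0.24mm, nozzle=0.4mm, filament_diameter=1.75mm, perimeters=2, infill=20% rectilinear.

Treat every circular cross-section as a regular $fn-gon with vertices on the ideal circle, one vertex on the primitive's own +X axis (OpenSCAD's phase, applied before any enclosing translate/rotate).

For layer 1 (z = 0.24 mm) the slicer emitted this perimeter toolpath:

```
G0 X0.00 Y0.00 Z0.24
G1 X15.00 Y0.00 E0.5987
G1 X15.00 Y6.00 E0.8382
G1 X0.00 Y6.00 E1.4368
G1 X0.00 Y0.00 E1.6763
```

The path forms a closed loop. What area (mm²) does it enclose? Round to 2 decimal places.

Apply the shoelace formula to the sequence of (X, Y) vertices; enclosed area = 90.00 mm².

90.00 mm²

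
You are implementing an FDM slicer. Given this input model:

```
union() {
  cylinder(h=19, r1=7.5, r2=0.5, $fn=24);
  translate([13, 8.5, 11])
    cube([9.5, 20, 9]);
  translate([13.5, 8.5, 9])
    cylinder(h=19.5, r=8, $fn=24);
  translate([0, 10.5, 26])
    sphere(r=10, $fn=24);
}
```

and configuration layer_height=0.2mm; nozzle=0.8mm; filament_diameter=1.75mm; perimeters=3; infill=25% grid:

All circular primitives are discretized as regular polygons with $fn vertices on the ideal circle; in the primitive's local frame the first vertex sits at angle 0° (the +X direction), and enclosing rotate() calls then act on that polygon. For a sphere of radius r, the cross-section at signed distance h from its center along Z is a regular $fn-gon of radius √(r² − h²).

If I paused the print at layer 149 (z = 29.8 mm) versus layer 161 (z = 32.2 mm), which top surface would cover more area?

layer 149 (z = 29.8 mm)

Layer 149 (z = 29.8): the cone is absent (z outside [0, 19]); the cube at (13, 8.5) does not reach this height (z outside [11, 20]); the cylinder at (13.5, 8.5) does not reach this height (z outside [9, 28.5]); the r=10 sphere at (0, 10.5) contributes a regular 24-gon of circumradius √(10²−3.8²) = 9.250 (area = (24/2)·9.250²·sin(360°/24) = 265.73 mm²); Combining (union): only the r=10 sphere at (0, 10.5) is present, so the union is just that shape — area = 265.73 mm². So its area = 265.73 mm². Layer 161 (z = 32.2): the cone does not reach this height (z outside [0, 19]); the cube at (13, 8.5) is not intersected at this z (z outside [11, 20]); the cylinder at (13.5, 8.5) does not reach this height (z outside [9, 28.5]); the r=10 sphere at (0, 10.5) contributes a regular 24-gon of circumradius √(10²−6.2²) = 7.846 (area = (24/2)·7.846²·sin(360°/24) = 191.19 mm²); Merging all regions: only the r=10 sphere at (0, 10.5) is present, so the union is just that shape — area = 191.19 mm². So its area = 191.19 mm². Layer 149 is larger (265.73 vs 191.19 mm²).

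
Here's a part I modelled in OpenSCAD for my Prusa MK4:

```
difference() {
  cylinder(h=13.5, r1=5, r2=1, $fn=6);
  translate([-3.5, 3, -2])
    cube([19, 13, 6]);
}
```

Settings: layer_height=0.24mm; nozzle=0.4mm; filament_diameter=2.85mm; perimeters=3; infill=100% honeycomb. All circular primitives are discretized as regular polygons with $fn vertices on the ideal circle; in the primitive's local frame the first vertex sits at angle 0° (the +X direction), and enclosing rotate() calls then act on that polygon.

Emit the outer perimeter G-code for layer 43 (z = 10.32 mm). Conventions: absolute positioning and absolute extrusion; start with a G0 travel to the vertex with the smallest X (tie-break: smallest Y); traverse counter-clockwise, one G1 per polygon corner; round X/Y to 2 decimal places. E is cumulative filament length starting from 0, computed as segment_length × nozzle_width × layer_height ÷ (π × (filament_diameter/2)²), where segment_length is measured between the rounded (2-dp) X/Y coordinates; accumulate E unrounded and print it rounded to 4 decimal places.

At z = 10.32 mm: the cone (r1=5→r2=1) has section circumradius 1.942 here — a regular 6-gon; the cube at (-3.5, 3) is not intersected at this z (z outside [-2, 4]); Subtracting the remaining from the first: none of the subtracted shapes is present at this height, so the cone is unchanged — 1 connected region. The outline is a single polygon with 6 vertices. Extrusion per mm of travel: 0.4 × 0.24 / (π × 1.425²) = 0.015048. Accumulating E over each segment gives final E = 0.1752.

G0 X-1.94 Y0.00 Z10.32
G1 X-0.97 Y-1.68 E0.0292
G1 X0.97 Y-1.68 E0.0584
G1 X1.94 Y0.00 E0.0876
G1 X0.97 Y1.68 E0.1168
G1 X-0.97 Y1.68 E0.1460
G1 X-1.94 Y0.00 E0.1752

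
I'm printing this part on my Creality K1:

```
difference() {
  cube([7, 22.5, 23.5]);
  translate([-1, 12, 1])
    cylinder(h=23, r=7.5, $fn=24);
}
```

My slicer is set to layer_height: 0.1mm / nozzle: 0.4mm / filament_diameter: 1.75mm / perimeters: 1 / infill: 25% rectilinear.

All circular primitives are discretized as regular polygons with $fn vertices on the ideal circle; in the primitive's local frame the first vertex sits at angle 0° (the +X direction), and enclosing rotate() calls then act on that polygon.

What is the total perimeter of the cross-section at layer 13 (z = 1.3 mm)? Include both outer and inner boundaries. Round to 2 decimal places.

At z = 1.3 mm: the cube (footprint 7×22.5) is included at this height (perimeter 59.00 mm); the r=7.5 cylinder at (-1, 12) contributes a regular 24-gon of circumradius 7.5 (perimeter = 2·24·7.500·sin(180°/24) = 46.99 mm); Taking the first minus the rest: starting from the 7×22.5 cube, the r=7.5 cylinder at (-1, 12) partially overlaps it — only the 72.48 mm² overlap (of its 174.70 mm²) is removed, clipping the outline — boundary = 65.74 mm. Overall, the cross-section is a single solid region. Total boundary length (outer) = 65.74 mm.

65.74 mm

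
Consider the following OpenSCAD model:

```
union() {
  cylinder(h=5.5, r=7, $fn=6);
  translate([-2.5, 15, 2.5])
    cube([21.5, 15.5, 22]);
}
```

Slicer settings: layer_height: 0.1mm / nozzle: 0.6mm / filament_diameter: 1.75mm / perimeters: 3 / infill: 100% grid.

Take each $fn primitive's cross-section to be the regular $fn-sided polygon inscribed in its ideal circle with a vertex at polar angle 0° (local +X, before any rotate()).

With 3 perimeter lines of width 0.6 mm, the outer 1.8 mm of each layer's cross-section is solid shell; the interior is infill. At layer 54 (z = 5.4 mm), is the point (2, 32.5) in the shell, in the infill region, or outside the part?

At z = 5.4 mm: the r=7 cylinder contributes a regular 6-gon of circumradius 7; the 21.5×15.5 cube at (-2.5, 15) contributes its full rectangle; Merging all regions: the 2 present regions are separate (no shared area or edge), so areas and boundary lengths simply add and each stays a separate island — 2 connected regions. Overall, the cross-section has 2 separate islands. The nearest boundary edge runs (-2.50, 30.50)→(19.00, 30.50); distance from the point to it = 2.00 mm. The point is not inside any of the regions above, so it lies outside the cross-section (2.00 mm from the nearest boundary).

outside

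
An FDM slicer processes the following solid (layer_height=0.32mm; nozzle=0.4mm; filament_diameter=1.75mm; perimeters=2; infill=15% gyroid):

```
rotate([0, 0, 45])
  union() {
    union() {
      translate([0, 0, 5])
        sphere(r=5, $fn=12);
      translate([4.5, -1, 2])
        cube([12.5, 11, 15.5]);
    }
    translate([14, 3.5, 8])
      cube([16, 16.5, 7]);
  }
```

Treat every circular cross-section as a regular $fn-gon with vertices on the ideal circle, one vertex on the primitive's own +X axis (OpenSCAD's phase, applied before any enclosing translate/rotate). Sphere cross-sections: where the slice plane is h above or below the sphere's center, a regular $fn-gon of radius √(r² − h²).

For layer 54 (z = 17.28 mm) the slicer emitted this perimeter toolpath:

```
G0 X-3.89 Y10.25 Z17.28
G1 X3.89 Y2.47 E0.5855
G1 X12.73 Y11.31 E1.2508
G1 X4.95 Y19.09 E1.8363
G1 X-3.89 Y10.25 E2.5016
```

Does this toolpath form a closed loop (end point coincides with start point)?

yes

Start point (G0): (-3.89, 10.25). End point (last G1): the path returns to the start — closed.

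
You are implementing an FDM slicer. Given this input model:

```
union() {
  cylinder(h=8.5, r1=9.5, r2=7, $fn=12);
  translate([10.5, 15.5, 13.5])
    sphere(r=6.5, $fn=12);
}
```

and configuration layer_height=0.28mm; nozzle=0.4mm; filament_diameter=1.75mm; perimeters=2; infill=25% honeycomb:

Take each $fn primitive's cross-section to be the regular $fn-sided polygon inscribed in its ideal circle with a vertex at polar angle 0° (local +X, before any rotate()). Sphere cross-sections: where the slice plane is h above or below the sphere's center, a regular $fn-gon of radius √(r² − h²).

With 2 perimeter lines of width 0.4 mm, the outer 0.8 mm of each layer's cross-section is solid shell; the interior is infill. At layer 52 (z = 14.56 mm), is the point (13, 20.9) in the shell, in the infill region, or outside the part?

shell

At z = 14.56 mm: the cone does not reach this height (z outside [0, 8.5]); the sphere at (10.5, 15.5): section is a regular 12-gon, circumradius = √(r²−h²) = √(6.5²−1.06²) = 6.413; Merging all regions: only the r=6.5 sphere at (10.5, 15.5) is present, so the union is just that shape — 1 connected region. Overall, the cross-section is a single solid region. The nearest boundary edge runs (13.71, 21.05)→(10.50, 21.91); distance from the point to it = 0.33 mm. The point is inside the cross-section, 0.33 mm from the nearest boundary — within the 0.8 mm shell band (2 × 0.4).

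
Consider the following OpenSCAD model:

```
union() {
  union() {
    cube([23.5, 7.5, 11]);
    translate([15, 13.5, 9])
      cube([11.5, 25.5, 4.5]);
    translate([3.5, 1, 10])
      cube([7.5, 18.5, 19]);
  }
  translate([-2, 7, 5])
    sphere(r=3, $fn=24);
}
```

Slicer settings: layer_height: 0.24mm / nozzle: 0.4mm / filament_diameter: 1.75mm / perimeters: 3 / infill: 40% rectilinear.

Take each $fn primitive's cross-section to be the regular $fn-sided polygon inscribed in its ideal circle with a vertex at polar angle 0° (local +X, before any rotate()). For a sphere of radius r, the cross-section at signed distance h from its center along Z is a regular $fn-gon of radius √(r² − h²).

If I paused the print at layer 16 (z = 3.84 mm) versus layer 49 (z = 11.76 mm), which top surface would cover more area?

layer 49 (z = 11.76 mm)

Layer 16 (z = 3.84): the cube is present — its section is the full 23.5×7.5 rectangle (area 176.25 mm²); the cube at (15, 13.5) is not intersected at this z (z outside [9, 13.5]); the cube at (3.5, 1) is absent (z outside [10, 29]); Merging all regions: only the 23.5×7.5 cube is present, so the union is just that shape — area = 176.25 mm²; the r=3 sphere at (-2, 7) contributes a regular 24-gon of circumradius √(3²−1.16²) = 2.767 (area = (24/2)·2.767²·sin(360°/24) = 23.77 mm²); Merging all regions: the regions partially overlap — summed areas 200.02 mm² minus the doubly-counted overlap 1.34 mm² gives 198.68 mm² — area = 198.68 mm². So its area = 198.68 mm². Layer 49 (z = 11.76): the cube is not intersected at this z (z outside [0, 11]); the cube at (15, 13.5) (footprint 11.5×25.5) is included at this height (area 293.25 mm²); the 7.5×18.5 cube at (3.5, 1) contributes its full rectangle (area 138.75 mm²); Combining (union): the 2 present regions are separate (no shared area or edge), so areas and boundary lengths simply add and each stays a separate island — area = 432.00 mm²; the sphere at (-2, 7) is not intersected at this z (|z−center|=6.760 > r=3); Combining (union): only the result so far is present, so the union is just that shape — area = 432.00 mm². So its area = 432.00 mm². Layer 49 is larger (432.00 vs 198.68 mm²).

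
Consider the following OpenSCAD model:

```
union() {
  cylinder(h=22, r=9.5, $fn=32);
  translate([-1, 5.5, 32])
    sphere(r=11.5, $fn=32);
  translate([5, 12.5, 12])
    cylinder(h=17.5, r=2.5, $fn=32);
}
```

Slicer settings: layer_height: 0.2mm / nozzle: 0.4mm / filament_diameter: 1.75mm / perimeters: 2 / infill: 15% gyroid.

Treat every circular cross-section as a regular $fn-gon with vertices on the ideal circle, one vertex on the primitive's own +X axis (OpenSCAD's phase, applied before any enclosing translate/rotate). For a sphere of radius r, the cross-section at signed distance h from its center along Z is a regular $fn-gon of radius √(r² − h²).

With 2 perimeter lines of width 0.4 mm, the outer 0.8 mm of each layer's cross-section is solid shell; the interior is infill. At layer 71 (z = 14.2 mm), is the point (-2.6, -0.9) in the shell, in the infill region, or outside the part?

At z = 14.2 mm: the cylinder: section is a regular 32-gon, circumradius r=9.5; the sphere at (-1, 5.5) is absent (|z−center|=17.800 > r=11.5); the cylinder at (5, 12.5): section is a regular 32-gon, circumradius r=2.5; Taking the union: the 2 present regions are separate (no shared area or edge), so areas and boundary lengths simply add and each stays a separate island — 2 connected regions. Overall, the cross-section has 2 separate islands. The nearest boundary edge runs (-8.78, -3.64)→(-9.32, -1.85); distance from the point to it = 6.70 mm. (Shell/infill is judged within the island containing the point — the largest one.) The point is inside the cross-section and 6.70 mm from the nearest boundary — more than the 0.8 mm shell width (2 × 0.4), so it's in the infill interior.

infill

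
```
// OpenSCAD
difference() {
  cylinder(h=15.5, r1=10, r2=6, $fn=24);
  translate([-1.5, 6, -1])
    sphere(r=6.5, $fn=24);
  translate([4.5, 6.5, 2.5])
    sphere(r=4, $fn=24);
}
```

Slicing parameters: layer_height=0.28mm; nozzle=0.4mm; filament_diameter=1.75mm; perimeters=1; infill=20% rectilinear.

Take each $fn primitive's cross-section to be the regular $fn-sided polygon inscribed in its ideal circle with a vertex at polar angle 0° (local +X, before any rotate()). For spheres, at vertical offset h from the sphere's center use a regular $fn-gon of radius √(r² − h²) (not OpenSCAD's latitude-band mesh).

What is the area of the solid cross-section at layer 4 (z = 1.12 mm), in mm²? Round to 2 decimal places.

186.28 mm²

At z = 1.12 mm: the cone: at t=0.072 of its height the radius interpolates to r₁+(r₂−r₁)t = 9.711, giving a regular 24-gon of that circumradius (area = (24/2)·9.711²·sin(360°/24) = 292.89 mm²); the r=6.5 sphere at (-1.5, 6) contributes a regular 24-gon of circumradius √(6.5²−2.12²) = 6.145 (area = (24/2)·6.145²·sin(360°/24) = 117.26 mm²); the r=4 sphere at (4.5, 6.5) contributes a regular 24-gon of circumradius √(4²−1.38²) = 3.754 (area = (24/2)·3.754²·sin(360°/24) = 43.78 mm²); Taking the first minus the rest: starting from the cone (292.89 mm²), the r=6.5 sphere at (-1.5, 6) partially overlaps it — only the 92.46 mm² overlap (of its 117.26 mm²) is removed, clipping the outline; the r=4 sphere at (4.5, 6.5) partially overlaps it — only the 14.15 mm² overlap (of its 43.78 mm²) is removed, clipping the outline — area = 186.28 mm². Overall, the cross-section is a single solid region. Net area = 186.28 mm².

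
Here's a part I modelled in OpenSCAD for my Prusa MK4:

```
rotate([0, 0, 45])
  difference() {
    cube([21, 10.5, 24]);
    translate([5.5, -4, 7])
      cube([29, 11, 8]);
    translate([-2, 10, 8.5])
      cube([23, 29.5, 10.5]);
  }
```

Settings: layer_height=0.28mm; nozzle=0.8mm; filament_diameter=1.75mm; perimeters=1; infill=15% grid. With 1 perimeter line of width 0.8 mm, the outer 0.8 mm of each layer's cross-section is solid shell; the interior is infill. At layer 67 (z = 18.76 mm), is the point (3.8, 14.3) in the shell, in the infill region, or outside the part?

At z = 18.76 mm: the cube is present — its section is the full 21×10.5 rectangle; the cube at (5.5, -4) is not intersected at this z (z outside [7, 15]); the cube at (-2, 10) (footprint 23×29.5) is included at this height; After the difference (first − rest): starting from the 21×10.5 cube, the 23×29.5 cube at (-2, 10) partially overlaps it — only the 10.50 mm² overlap (of its 678.50 mm²) is removed, clipping the outline — 1 connected region; (whole slice rotated 45° about Z — lengths, areas and connectivity unchanged). Overall, the cross-section is a single solid region. Undo the 45° rotation: the query point maps to (12.799, 7.425) in the un-rotated model frame. The nearest boundary edge runs (0.00, 10.00)→(21.00, 10.00); distance from the point to it = 2.58 mm. The point is inside the cross-section and 2.58 mm from the nearest boundary — more than the 0.8 mm shell width (1 × 0.8), so it's in the infill interior.

infill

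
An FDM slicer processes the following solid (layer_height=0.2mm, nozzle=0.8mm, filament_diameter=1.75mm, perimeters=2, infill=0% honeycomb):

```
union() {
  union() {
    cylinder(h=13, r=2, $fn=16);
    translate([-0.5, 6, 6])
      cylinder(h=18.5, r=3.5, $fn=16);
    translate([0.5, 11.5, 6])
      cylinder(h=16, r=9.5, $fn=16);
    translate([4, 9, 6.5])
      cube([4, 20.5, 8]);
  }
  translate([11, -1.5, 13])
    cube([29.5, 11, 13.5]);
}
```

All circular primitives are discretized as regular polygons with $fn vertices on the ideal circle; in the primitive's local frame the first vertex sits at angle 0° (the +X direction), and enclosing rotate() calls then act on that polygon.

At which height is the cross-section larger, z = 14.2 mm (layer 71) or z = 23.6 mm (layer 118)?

layer 71 (z = 14.2 mm)

Layer 71 (z = 14.2): the cylinder is not intersected at this z (z outside [0, 13]); the cylinder at (-0.5, 6): section is a regular 16-gon, circumradius r=3.5 (area = (16/2)·3.500²·sin(360°/16) = 37.50 mm²); the r=9.5 cylinder at (0.5, 11.5) contributes a regular 16-gon of circumradius 9.5 (area = (16/2)·9.500²·sin(360°/16) = 276.30 mm²); the 4×20.5 cube at (4, 9) contributes its full rectangle (area 82.00 mm²); Combining (union): the regions partially overlap — summed areas 395.80 mm² minus the doubly-counted overlap 77.37 mm² gives 318.43 mm² — area = 318.43 mm²; the cube at (11, -1.5) (footprint 29.5×11) is included at this height (area 324.50 mm²); Combining (union): the 2 present regions are separate (no shared area or edge), so areas and boundary lengths simply add and each stays a separate island — area = 642.93 mm². So its area = 642.93 mm². Layer 118 (z = 23.6): the cylinder does not reach this height (z outside [0, 13]); the r=3.5 cylinder at (-0.5, 6) gives a regular 16-gon of circumradius 3.5 (constant along its height) (area = (16/2)·3.500²·sin(360°/16) = 37.50 mm²); the cylinder at (0.5, 11.5) is not intersected at this z (z outside [6, 22]); the cube at (4, 9) is absent (z outside [6.5, 14.5]); Taking the union: only the r=3.5 cylinder at (-0.5, 6) is present, so the union is just that shape — area = 37.50 mm²; the cube at (11, -1.5) is present — its section is the full 29.5×11 rectangle (area 324.50 mm²); Combining (union): the 2 present regions are separate (no shared area or edge), so areas and boundary lengths simply add and each stays a separate island — area = 362.00 mm². So its area = 362.00 mm². Layer 71 is larger (642.93 vs 362.00 mm²).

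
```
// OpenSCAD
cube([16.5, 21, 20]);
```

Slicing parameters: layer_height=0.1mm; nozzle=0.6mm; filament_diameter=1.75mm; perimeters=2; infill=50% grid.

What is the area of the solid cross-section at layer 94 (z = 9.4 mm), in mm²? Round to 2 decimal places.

At z = 9.4 mm: the 16.5×21 cube contributes its full rectangle (area 346.50 mm²). Overall, the cross-section is a single solid region. Net area = 346.50 mm².

346.50 mm²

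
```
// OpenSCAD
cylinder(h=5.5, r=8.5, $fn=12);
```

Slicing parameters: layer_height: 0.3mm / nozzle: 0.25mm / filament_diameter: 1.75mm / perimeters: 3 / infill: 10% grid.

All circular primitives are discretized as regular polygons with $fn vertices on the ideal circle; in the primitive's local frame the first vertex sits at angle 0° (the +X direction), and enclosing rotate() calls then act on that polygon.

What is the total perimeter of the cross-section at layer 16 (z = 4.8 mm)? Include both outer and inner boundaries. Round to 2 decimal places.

At z = 4.8 mm: the r=8.5 cylinder contributes a regular 12-gon of circumradius 8.5 (perimeter = 2·12·8.500·sin(180°/12) = 52.80 mm). Overall, the cross-section is a single solid region. Total boundary length (outer) = 52.80 mm.

52.80 mm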